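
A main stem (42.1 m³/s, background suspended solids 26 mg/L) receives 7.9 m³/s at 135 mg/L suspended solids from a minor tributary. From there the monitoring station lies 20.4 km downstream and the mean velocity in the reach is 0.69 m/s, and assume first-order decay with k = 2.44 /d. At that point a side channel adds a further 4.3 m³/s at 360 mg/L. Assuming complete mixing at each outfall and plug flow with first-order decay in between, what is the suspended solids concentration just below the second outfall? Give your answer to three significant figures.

45.8 mg/L

Flow-weighted average: C = (42.10·26.00 + 7.900·135.0) / 50.00 = 2161/50.00 = 43.22 mg/L; combined flow 50.00 m³/s.
Travel time t = 20.4·1000 / 0.69 = 29570 s = 8.213 h.
After decay, C = 43.22 × e^(−kt) = 43.22 × 0.4339 = 18.75 mg/L.
Second outfall: C = (50.00·18.75 + 4.300·360.0)/54.30 = 45.78 mg/L.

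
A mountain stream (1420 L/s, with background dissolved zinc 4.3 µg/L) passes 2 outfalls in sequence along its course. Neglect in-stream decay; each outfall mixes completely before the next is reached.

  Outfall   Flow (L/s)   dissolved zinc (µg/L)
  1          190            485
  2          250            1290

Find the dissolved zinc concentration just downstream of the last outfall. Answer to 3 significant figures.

226 µg/L

Outfall 1: combined Q = 1610 L/s; C = (1420·4.300 + 190.0·485.0)/1610 = 61.03 µg/L.
Outfall 2: combined Q = 1860 L/s; C = (1610·61.03 + 250.0·1290)/1860 = 226.2 µg/L.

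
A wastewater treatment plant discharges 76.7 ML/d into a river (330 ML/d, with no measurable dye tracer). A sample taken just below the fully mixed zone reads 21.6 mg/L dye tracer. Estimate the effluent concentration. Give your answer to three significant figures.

115 mg/L

Mass balance: 330.0·0 + 76.70·Cₑ = 406.7·21.60
→ Cₑ = (406.7·21.60 − 330.0·0) / 76.70 = 114.5 mg/L.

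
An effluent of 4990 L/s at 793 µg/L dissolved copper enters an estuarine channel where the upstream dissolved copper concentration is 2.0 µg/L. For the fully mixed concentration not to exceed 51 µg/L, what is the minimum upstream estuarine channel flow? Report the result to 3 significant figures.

75600 L/s

Set C_mix = 51: (Q·2.000 + 4990·793.0) / (Q + 4990) = 51
→ Q = 4990·(793.0 − 51)/(51 − 2.000) = 75560 L/s.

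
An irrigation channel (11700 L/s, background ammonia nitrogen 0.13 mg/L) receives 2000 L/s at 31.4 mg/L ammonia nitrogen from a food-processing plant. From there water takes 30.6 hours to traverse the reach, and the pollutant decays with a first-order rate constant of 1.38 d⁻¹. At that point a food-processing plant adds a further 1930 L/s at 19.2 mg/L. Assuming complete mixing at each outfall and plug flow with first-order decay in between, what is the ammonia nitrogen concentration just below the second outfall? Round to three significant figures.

Flow-weighted average: C = (11700·0.1300 + 2000·31.40) / 13700 = 64320/13700 = 4.695 mg/L; combined flow 13700 L/s.
First-order decay: C = 4.695·exp(−k·t) = 4.695·0.1721 = 0.8081 mg/L.
At the second outfall, C = (13700·0.8081 + 1930·19.20) / (13700 + 1930) = 3.079 mg/L.

3.08 mg/L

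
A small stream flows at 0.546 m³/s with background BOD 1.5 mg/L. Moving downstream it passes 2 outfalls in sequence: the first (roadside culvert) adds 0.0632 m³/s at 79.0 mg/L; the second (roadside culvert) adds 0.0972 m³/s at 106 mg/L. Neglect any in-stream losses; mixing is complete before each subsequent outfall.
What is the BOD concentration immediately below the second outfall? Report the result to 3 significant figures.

22.8 mg/L

After outfall 1: Q = 0.5460 + 0.06320 = 0.6092 m³/s; C = (0.5460·1.500 + 0.06320·79.00)/0.6092 = 9.540 mg/L.
After outfall 2: Q = 0.6092 + 0.09720 = 0.7064 m³/s; C = (0.6092·9.540 + 0.09720·106.0)/0.7064 = 22.81 mg/L.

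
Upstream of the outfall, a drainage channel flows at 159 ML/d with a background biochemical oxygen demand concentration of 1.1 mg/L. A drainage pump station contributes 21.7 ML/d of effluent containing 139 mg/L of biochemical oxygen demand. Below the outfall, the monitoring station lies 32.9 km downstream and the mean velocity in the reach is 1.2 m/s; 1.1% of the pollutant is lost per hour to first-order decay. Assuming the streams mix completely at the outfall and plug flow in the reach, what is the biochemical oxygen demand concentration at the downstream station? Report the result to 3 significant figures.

Conservation of mass: C = (159.0·1.100 + 21.70·139.0) / 180.7 = 3191/180.7 = 17.66 mg/L.
Travel time t = 32.9·1000 / 1.2 = 27420 s = 7.616 h.
1.1%/h lost → k = −ln(1 − 0.011) = 0.01106 h⁻¹.
Applying C = C₀e^(−kt): 17.66 × 0.9192 = 16.23 mg/L.

16.2 mg/L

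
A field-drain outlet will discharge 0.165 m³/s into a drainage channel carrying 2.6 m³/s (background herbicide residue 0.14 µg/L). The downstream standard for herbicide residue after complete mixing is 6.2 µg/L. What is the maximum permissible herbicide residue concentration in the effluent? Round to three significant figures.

At the limit, (Qr·Cr + Qe·Cₑ)/(Qr + Qe) = 6.2:
Cₑ = (2.765·6.2 − 2.600·0.1400) / 0.1650 = 101.7 µg/L.

102 µg/L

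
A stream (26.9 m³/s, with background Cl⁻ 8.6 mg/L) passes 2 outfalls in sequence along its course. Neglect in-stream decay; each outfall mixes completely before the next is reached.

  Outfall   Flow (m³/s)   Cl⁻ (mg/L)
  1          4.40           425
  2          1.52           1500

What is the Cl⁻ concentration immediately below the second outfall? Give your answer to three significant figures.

Below outfall 1: Q → 31.30 m³/s, C = (26.90·8.600 + 4.400·425.0)/31.30 = 67.14 mg/L.
Below outfall 2: Q → 32.82 m³/s, C = (31.30·67.14 + 1.520·1500)/32.82 = 133.5 mg/L.

133 mg/L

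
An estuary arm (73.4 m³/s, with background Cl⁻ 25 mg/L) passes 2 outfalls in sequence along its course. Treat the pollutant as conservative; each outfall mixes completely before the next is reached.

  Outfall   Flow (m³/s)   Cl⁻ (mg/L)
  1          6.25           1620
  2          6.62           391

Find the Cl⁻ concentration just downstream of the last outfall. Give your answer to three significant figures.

169 mg/L

Below outfall 1: Q → 79.65 m³/s, C = (73.40·25.00 + 6.250·1620)/79.65 = 150.2 mg/L.
Below outfall 2: Q → 86.27 m³/s, C = (79.65·150.2 + 6.620·391.0)/86.27 = 168.6 mg/L.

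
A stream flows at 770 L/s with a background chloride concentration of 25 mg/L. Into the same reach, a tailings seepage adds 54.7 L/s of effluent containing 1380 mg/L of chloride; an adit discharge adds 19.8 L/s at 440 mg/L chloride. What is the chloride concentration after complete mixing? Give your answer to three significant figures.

122 mg/L

Flow-weighted average: C = (770.0·25.00 + 54.70·1380 + 19.80·440.0) / 844.5 = 103400/844.5 = 122.5 mg/L.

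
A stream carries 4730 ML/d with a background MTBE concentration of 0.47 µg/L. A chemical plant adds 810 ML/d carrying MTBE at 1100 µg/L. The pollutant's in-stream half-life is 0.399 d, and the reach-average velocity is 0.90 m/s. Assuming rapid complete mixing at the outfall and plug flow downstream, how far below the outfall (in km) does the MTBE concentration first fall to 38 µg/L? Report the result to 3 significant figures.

Mass balance: C = (4730·0.4700 + 810.0·1100) / 5540 = 893200/5540 = 161.2 µg/L.
Half-life 0.399 d → k = ln 2 / 0.399 = 1.737 d⁻¹.
Set 161.2·exp(−k·t) = 38 → t = ln(161.2/38)/k = 71880 s = 19.97 h.
Distance = v·t = 0.90·71880 = 64690 m = 64.69 km.

64.7 km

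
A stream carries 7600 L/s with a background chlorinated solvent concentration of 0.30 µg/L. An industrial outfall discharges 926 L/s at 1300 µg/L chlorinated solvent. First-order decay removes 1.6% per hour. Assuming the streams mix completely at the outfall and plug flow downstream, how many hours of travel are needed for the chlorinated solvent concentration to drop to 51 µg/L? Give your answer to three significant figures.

Mass balance: C = (7600·0.3000 + 926.0·1300) / 8526 = 1206000/8526 = 141.5 µg/L.
1.6%/h lost → k = −ln(1 − 0.016) = 0.01613 h⁻¹.
141.5·exp(−k·t) = 51 → t = ln(141.5/51)/k = 227700 s = 63.25 h.

63.3 h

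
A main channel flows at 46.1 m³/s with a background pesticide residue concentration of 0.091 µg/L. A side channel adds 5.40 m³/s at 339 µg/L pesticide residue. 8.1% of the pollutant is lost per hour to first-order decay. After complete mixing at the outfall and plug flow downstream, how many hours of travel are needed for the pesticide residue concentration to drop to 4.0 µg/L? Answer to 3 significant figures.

25.9 h

Flow-weighted average: C = (46.10·0.09100 + 5.400·339.0) / 51.50 = 1835/51.50 = 35.63 µg/L.
8.1%/h lost → k = −ln(1 − 0.081) = 0.08447 h⁻¹.
35.63·exp(−k·t) = 4.0 → t = ln(35.63/4.0)/k = 93200 s = 25.89 h.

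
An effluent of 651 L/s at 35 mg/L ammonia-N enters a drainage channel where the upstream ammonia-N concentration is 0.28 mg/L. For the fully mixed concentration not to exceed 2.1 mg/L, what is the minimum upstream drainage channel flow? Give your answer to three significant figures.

Set C_mix = 2.1: (Q·0.2800 + 651.0·35.00) / (Q + 651.0) = 2.1
→ Q = 651.0·(35.00 − 2.1)/(2.1 − 0.2800) = 11770 L/s.

11800 L/s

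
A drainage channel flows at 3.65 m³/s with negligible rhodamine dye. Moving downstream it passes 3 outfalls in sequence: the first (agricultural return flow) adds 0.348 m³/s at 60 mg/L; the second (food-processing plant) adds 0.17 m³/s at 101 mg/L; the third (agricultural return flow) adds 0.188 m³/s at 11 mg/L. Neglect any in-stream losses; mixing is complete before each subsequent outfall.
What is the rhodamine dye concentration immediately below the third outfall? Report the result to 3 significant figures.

9.21 mg/L

Outfall 1: combined Q = 3.998 m³/s; C = (3.650·0 + 0.3480·60.00)/3.998 = 5.223 mg/L.
Outfall 2: combined Q = 4.168 m³/s; C = (3.998·5.223 + 0.1700·101.0)/4.168 = 9.129 mg/L.
Outfall 3: combined Q = 4.356 m³/s; C = (4.168·9.129 + 0.1880·11.00)/4.356 = 9.210 mg/L.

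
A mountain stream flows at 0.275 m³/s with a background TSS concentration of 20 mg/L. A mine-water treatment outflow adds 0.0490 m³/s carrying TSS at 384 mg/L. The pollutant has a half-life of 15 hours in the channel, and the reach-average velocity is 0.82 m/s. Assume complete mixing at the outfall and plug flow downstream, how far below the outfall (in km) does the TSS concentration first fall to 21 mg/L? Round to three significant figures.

After mixing, C = (0.2750·20.00 + 0.04900·384.0) / 0.3240 = 24.32/0.3240 = 75.05 mg/L.
Half-life 15 h → k = ln 2 / 15 = 0.04621 h⁻¹ = 1.109 d⁻¹.
Set 75.05·exp(−k·t) = 21 → t = ln(75.05/21)/k = 99220 s = 27.56 h.
Distance = v·t = 0.82·99220 = 81360 m = 81.36 km.

81.4 km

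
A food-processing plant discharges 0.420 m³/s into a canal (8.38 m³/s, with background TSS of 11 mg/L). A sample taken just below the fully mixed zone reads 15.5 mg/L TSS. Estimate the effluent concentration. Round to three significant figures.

Mass balance: 8.380·11.00 + 0.4200·Cₑ = 8.800·15.50
→ Cₑ = (8.800·15.50 − 8.380·11.00) / 0.4200 = 105.3 mg/L.

105 mg/L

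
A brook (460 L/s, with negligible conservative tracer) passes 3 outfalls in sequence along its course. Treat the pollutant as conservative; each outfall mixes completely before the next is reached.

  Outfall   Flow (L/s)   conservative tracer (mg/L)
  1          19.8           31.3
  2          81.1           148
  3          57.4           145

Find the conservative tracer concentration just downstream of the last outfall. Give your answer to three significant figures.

33.9 mg/L

After outfall 1: Q = 460.0 + 19.80 = 479.8 L/s; C = (460.0·0 + 19.80·31.30)/479.8 = 1.292 mg/L.
After outfall 2: Q = 479.8 + 81.10 = 560.9 L/s; C = (479.8·1.292 + 81.10·148.0)/560.9 = 22.50 mg/L.
After outfall 3: Q = 560.9 + 57.40 = 618.3 L/s; C = (560.9·22.50 + 57.40·145.0)/618.3 = 33.88 mg/L.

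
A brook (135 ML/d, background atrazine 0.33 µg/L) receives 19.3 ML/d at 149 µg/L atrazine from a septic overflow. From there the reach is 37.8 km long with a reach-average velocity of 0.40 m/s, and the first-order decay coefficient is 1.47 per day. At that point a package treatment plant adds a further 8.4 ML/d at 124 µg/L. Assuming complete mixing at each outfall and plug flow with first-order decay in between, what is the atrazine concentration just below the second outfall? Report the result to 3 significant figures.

After mixing, C = (135.0·0.3300 + 19.30·149.0) / 154.3 = 2920/154.3 = 18.93 µg/L; combined flow 154.3 ML/d.
Travel time t = 37.8·1000 / 0.40 = 94500 s = 26.25 h.
After decay, C = 18.93 × e^(−kt) = 18.93 × 0.2003 = 3.791 µg/L.
At the second outfall, C = (154.3·3.791 + 8.400·124.0) / (154.3 + 8.400) = 9.998 µg/L.

10.0 µg/L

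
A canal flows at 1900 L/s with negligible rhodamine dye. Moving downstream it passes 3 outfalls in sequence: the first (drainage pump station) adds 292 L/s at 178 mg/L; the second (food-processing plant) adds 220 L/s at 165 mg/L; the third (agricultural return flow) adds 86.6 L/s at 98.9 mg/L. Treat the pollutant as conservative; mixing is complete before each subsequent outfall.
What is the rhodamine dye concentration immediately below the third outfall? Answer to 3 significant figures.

38.8 mg/L

Below outfall 1: Q → 2192 L/s, C = (1900·0 + 292.0·178.0)/2192 = 23.71 mg/L.
Below outfall 2: Q → 2412 L/s, C = (2192·23.71 + 220.0·165.0)/2412 = 36.60 mg/L.
Below outfall 3: Q → 2499 L/s, C = (2412·36.60 + 86.60·98.90)/2499 = 38.76 mg/L.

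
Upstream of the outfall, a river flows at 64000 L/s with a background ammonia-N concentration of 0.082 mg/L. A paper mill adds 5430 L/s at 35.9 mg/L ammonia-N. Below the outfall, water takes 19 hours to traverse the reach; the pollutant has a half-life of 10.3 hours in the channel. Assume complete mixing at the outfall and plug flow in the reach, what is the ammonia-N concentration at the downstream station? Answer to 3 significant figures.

0.803 mg/L

Mass balance: C = (64000·0.08200 + 5430·35.90) / 69430 = 200200/69430 = 2.883 mg/L.
Half-life 10.3 h → k = ln 2 / 10.3 = 0.06730 h⁻¹ = 1.615 d⁻¹.
Decay over the reach: 2.883·exp(−kt) = 2.883·0.2784 = 0.8028 mg/L.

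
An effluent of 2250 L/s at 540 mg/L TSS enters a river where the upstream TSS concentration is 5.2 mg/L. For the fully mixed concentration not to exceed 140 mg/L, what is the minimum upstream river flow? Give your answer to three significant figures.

Set C_mix = 140: (Q·5.200 + 2250·540.0) / (Q + 2250) = 140
→ Q = 2250·(540.0 − 140)/(140 − 5.200) = 6677 L/s.

6680 L/s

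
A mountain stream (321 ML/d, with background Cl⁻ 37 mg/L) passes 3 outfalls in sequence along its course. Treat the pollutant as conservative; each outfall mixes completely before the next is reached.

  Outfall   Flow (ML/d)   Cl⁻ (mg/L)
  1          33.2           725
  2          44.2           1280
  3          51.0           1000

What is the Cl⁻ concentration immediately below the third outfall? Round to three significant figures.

319 mg/L

Outfall 1: combined Q = 354.2 ML/d; C = (321.0·37.00 + 33.20·725.0)/354.2 = 101.5 mg/L.
Outfall 2: combined Q = 398.4 ML/d; C = (354.2·101.5 + 44.20·1280)/398.4 = 232.2 mg/L.
Outfall 3: combined Q = 449.4 ML/d; C = (398.4·232.2 + 51.00·1000)/449.4 = 319.4 mg/L.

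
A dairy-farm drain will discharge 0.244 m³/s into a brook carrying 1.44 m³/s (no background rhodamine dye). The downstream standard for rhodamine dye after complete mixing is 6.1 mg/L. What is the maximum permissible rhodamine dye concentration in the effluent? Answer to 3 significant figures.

At the limit, (Qr·Cr + Qe·Cₑ)/(Qr + Qe) = 6.1:
Cₑ = (1.684·6.1 − 1.440·0) / 0.2440 = 42.10 mg/L.

42.1 mg/L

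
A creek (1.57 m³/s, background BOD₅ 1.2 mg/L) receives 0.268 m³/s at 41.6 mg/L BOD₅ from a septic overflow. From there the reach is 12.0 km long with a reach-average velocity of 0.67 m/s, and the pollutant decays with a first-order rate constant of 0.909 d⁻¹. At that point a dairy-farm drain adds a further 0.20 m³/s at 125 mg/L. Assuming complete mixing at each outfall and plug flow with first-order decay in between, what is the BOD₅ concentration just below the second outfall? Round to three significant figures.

Conservation of mass: C = (1.570·1.200 + 0.2680·41.60) / 1.838 = 13.03/1.838 = 7.091 mg/L; combined flow 1.838 m³/s.
Travel time t = 12.0·1000 / 0.67 = 17910 s = 4.975 h.
First-order decay: C = 7.091·exp(−k·t) = 7.091·0.8283 = 5.873 mg/L.
Second outfall: C = (1.838·5.873 + 0.2000·125.0)/2.038 = 17.56 mg/L.

17.6 mg/L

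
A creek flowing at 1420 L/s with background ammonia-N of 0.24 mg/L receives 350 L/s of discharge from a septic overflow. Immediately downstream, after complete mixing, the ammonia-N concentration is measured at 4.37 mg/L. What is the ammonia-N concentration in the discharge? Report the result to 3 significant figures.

21.1 mg/L

Mass balance: 1420·0.2400 + 350.0·Cₑ = 1770·4.370
→ Cₑ = (1770·4.370 − 1420·0.2400) / 350.0 = 21.13 mg/L.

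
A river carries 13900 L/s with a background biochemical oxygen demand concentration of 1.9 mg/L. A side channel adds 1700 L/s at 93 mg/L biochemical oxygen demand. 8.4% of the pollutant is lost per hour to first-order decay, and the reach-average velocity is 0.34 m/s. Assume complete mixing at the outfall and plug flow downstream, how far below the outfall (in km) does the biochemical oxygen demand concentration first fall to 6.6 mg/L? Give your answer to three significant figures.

8.14 km

After mixing, C = (13900·1.900 + 1700·93.00) / 15600 = 184500/15600 = 11.83 mg/L.
8.4%/h lost → k = −ln(1 − 0.084) = 0.08774 h⁻¹.
Set 11.83·exp(−k·t) = 6.6 → t = ln(11.83/6.6)/k = 23940 s = 6.649 h.
Distance = v·t = 0.34·23940 = 8138 m = 8.138 km.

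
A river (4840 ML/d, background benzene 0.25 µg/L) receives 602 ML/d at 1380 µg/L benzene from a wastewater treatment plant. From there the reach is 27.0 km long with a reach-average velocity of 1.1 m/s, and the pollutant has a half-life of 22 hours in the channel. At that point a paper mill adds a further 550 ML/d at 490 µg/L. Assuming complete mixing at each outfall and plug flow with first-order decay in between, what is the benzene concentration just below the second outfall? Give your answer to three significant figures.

157 µg/L

After mixing, C = (4840·0.2500 + 602.0·1380) / 5442 = 832000/5442 = 152.9 µg/L; combined flow 5442 ML/d.
Travel time t = 27.0·1000 / 1.1 = 24550 s = 6.818 h.
Half-life 22 h → k = ln 2 / 22 = 0.03151 h⁻¹ = 0.7562 d⁻¹.
First-order decay: C = 152.9·exp(−k·t) = 152.9·0.8067 = 123.3 µg/L.
At the second outfall, C = (5442·123.3 + 550.0·490.0) / (5442 + 550.0) = 157.0 µg/L.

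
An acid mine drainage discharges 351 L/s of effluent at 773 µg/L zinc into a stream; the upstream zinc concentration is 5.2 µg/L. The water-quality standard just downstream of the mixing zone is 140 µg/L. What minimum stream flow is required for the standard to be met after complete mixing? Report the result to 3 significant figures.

1650 L/s

Set C_mix = 140: (Q·5.200 + 351.0·773.0) / (Q + 351.0) = 140
→ Q = 351.0·(773.0 − 140)/(140 − 5.200) = 1648 L/s.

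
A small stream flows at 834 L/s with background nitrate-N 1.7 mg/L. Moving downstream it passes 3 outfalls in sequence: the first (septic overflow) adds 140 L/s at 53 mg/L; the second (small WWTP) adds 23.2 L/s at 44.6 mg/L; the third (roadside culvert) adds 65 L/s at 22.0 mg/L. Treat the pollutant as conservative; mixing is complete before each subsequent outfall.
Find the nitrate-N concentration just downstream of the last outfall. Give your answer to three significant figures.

After outfall 1: Q = 834.0 + 140.0 = 974.0 L/s; C = (834.0·1.700 + 140.0·53.00)/974.0 = 9.074 mg/L.
After outfall 2: Q = 974.0 + 23.20 = 997.2 L/s; C = (974.0·9.074 + 23.20·44.60)/997.2 = 9.900 mg/L.
After outfall 3: Q = 997.2 + 65.00 = 1062 L/s; C = (997.2·9.900 + 65.00·22.00)/1062 = 10.64 mg/L.

10.6 mg/L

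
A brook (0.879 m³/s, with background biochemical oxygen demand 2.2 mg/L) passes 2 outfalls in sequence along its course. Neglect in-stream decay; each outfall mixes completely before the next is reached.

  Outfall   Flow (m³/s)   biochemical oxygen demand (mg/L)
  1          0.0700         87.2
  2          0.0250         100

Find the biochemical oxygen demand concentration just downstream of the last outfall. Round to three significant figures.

Outfall 1: combined Q = 0.9490 m³/s; C = (0.8790·2.200 + 0.07000·87.20)/0.9490 = 8.470 mg/L.
Outfall 2: combined Q = 0.9740 m³/s; C = (0.9490·8.470 + 0.02500·100.0)/0.9740 = 10.82 mg/L.

10.8 mg/L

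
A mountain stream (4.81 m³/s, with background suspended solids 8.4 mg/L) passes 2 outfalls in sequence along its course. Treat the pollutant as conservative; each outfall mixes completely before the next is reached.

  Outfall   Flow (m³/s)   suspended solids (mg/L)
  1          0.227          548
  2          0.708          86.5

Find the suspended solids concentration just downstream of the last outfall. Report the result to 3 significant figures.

Below outfall 1: Q → 5.037 m³/s, C = (4.810·8.400 + 0.2270·548.0)/5.037 = 32.72 mg/L.
Below outfall 2: Q → 5.745 m³/s, C = (5.037·32.72 + 0.7080·86.50)/5.745 = 39.35 mg/L.

39.3 mg/L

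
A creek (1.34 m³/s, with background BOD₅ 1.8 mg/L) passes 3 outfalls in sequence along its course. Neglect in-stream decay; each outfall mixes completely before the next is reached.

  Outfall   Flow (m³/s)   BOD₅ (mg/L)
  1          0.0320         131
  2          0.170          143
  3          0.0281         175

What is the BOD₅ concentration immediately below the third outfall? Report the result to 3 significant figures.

22.8 mg/L

After outfall 1: Q = 1.340 + 0.03200 = 1.372 m³/s; C = (1.340·1.800 + 0.03200·131.0)/1.372 = 4.813 mg/L.
After outfall 2: Q = 1.372 + 0.1700 = 1.542 m³/s; C = (1.372·4.813 + 0.1700·143.0)/1.542 = 20.05 mg/L.
After outfall 3: Q = 1.542 + 0.02810 = 1.570 m³/s; C = (1.542·20.05 + 0.02810·175.0)/1.570 = 22.82 mg/L.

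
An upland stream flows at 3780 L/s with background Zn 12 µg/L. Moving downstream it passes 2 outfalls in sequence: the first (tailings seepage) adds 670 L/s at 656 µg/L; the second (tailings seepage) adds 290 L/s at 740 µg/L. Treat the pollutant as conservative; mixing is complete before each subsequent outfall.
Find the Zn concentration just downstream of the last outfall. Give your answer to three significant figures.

Below outfall 1: Q → 4450 L/s, C = (3780·12.00 + 670.0·656.0)/4450 = 109.0 µg/L.
Below outfall 2: Q → 4740 L/s, C = (4450·109.0 + 290.0·740.0)/4740 = 147.6 µg/L.

148 µg/L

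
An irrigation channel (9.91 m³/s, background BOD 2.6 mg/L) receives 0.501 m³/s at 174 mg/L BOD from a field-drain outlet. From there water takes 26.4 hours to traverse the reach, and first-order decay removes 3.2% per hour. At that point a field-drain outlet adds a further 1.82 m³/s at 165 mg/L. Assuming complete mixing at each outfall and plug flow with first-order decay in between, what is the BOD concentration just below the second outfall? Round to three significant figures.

Conservation of mass: C = (9.910·2.600 + 0.5010·174.0) / 10.41 = 112.9/10.41 = 10.85 mg/L; combined flow 10.41 m³/s.
3.2%/h lost → k = −ln(1 − 0.032) = 0.03252 h⁻¹.
Decay over the reach: 10.85·exp(−kt) = 10.85·0.4237 = 4.597 mg/L.
Second outfall: C = (10.41·4.597 + 1.820·165.0)/12.23 = 28.47 mg/L.

28.5 mg/L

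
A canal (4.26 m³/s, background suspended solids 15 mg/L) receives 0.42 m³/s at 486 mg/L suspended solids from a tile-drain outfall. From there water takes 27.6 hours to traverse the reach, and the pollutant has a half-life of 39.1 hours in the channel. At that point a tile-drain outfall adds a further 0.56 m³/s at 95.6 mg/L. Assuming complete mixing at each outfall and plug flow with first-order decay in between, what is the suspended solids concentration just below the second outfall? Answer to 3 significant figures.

Mass balance: C = (4.260·15.00 + 0.4200·486.0) / 4.680 = 268.0/4.680 = 57.27 mg/L; combined flow 4.680 m³/s.
Half-life 39.1 h → k = ln 2 / 39.1 = 0.01773 h⁻¹ = 0.4255 d⁻¹.
Applying C = C₀e^(−kt): 57.27 × 0.6131 = 35.11 mg/L.
Second outfall: C = (4.680·35.11 + 0.5600·95.60)/5.240 = 41.57 mg/L.

41.6 mg/L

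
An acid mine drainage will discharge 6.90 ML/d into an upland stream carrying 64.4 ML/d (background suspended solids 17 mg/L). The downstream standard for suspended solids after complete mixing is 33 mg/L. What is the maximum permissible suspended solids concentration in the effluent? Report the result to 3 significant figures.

182 mg/L

At the limit, (Qr·Cr + Qe·Cₑ)/(Qr + Qe) = 33:
Cₑ = (71.30·33 − 64.40·17.00) / 6.900 = 182.3 mg/L.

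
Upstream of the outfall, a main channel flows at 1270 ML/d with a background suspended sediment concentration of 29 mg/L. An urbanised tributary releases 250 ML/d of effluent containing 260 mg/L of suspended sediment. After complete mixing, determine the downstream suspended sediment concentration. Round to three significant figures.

Flow-weighted average: C = (1270·29.00 + 250.0·260.0) / 1520 = 101800/1520 = 66.99 mg/L.

67.0 mg/L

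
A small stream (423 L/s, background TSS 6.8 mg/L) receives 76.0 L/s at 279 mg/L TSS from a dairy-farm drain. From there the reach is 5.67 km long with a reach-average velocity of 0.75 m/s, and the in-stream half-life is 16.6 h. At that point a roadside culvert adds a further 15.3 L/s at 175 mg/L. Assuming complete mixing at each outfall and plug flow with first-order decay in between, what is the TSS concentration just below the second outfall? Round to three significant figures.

After mixing, C = (423.0·6.800 + 76.00·279.0) / 499.0 = 24080/499.0 = 48.26 mg/L; combined flow 499.0 L/s.
Travel time t = 5.67·1000 / 0.75 = 7560 s = 2.100 h.
Half-life 16.6 h → k = ln 2 / 16.6 = 0.04176 h⁻¹ = 1.002 d⁻¹.
Decay over the reach: 48.26·exp(−kt) = 48.26·0.9160 = 44.21 mg/L.
At the second outfall, C = (499.0·44.21 + 15.30·175.0) / (499.0 + 15.30) = 48.10 mg/L.

48.1 mg/L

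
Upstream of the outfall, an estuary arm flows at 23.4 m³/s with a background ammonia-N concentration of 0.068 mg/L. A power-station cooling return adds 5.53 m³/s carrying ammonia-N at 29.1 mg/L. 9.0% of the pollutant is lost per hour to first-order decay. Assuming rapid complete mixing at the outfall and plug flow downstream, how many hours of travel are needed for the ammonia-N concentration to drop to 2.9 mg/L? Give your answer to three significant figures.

7.01 h

Conservation of mass: C = (23.40·0.06800 + 5.530·29.10) / 28.93 = 162.5/28.93 = 5.617 mg/L.
9.0%/h lost → k = −ln(1 − 0.09) = 0.09431 h⁻¹.
5.617·exp(−k·t) = 2.9 → t = ln(5.617/2.9)/k = 25240 s = 7.011 h.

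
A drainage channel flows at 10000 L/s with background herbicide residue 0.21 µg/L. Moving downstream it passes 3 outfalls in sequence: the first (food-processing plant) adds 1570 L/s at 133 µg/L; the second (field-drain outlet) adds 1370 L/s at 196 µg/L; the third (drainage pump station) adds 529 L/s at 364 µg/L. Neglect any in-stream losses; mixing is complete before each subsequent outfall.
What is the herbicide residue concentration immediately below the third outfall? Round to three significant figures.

After outfall 1: Q = 10000 + 1570 = 11570 L/s; C = (10000·0.2100 + 1570·133.0)/11570 = 18.23 µg/L.
After outfall 2: Q = 11570 + 1370 = 12940 L/s; C = (11570·18.23 + 1370·196.0)/12940 = 37.05 µg/L.
After outfall 3: Q = 12940 + 529.0 = 13470 L/s; C = (12940·37.05 + 529.0·364.0)/13470 = 49.89 µg/L.

49.9 µg/L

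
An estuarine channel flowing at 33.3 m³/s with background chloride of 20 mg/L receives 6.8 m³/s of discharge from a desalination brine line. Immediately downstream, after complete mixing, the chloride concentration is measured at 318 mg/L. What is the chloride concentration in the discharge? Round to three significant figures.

Mass balance: 33.30·20.00 + 6.800·Cₑ = 40.10·318.0
→ Cₑ = (40.10·318.0 − 33.30·20.00) / 6.800 = 1777 mg/L.

1780 mg/L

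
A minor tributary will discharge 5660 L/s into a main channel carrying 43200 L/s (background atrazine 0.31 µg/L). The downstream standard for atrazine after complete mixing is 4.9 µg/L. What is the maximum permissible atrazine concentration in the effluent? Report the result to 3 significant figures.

At the limit, (Qr·Cr + Qe·Cₑ)/(Qr + Qe) = 4.9:
Cₑ = (48860·4.9 − 43200·0.3100) / 5660 = 39.93 µg/L.

39.9 µg/L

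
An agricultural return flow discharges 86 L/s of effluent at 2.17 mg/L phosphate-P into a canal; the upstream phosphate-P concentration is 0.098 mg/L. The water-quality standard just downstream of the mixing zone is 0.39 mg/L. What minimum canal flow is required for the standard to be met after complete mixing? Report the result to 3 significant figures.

524 L/s

Set C_mix = 0.39: (Q·0.09800 + 86.00·2.170) / (Q + 86.00) = 0.39
→ Q = 86.00·(2.170 − 0.39)/(0.39 − 0.09800) = 524.2 L/s.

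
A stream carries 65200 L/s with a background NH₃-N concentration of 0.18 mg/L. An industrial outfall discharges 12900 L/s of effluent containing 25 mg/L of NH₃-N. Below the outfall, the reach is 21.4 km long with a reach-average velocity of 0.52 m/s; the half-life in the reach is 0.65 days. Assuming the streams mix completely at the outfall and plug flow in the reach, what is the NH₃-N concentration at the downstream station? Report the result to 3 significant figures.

2.58 mg/L

Mixed concentration C = ΣQC/ΣQ = (65200·0.1800 + 12900·25.00) / 78100 = 334200/78100 = 4.280 mg/L.
Travel time t = 21.4·1000 / 0.52 = 41150 s = 11.43 h.
Half-life 0.65 d → k = ln 2 / 0.65 = 1.066 d⁻¹.
After decay, C = 4.280 × e^(−kt) = 4.280 × 0.6017 = 2.575 mg/L.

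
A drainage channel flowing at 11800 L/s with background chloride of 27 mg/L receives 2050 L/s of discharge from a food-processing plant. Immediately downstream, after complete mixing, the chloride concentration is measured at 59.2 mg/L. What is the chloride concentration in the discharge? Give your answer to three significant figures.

245 mg/L

Mass balance: 11800·27.00 + 2050·Cₑ = 13850·59.20
→ Cₑ = (13850·59.20 − 11800·27.00) / 2050 = 244.5 mg/L.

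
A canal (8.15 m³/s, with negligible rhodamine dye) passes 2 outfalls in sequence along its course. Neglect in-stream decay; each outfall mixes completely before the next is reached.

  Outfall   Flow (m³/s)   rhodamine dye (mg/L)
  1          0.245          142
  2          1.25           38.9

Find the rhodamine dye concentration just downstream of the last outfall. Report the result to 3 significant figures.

Outfall 1: combined Q = 8.395 m³/s; C = (8.150·0 + 0.2450·142.0)/8.395 = 4.144 mg/L.
Outfall 2: combined Q = 9.645 m³/s; C = (8.395·4.144 + 1.250·38.90)/9.645 = 8.649 mg/L.

8.65 mg/L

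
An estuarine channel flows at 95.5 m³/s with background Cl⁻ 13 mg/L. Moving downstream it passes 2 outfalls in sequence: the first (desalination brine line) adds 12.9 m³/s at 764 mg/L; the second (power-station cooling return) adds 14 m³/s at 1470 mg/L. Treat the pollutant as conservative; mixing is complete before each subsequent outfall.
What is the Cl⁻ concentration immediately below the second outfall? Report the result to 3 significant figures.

259 mg/L

After outfall 1: Q = 95.50 + 12.90 = 108.4 m³/s; C = (95.50·13.00 + 12.90·764.0)/108.4 = 102.4 mg/L.
After outfall 2: Q = 108.4 + 14.00 = 122.4 m³/s; C = (108.4·102.4 + 14.00·1470)/122.4 = 258.8 mg/L.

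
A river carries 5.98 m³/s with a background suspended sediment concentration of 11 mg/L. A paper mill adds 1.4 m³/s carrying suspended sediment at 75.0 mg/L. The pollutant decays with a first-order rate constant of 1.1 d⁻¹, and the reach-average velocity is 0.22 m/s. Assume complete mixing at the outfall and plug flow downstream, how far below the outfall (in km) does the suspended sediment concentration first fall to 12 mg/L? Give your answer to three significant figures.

11.3 km

Flow-weighted average: C = (5.980·11.00 + 1.400·75.00) / 7.380 = 170.8/7.380 = 23.14 mg/L.
Set 23.14·exp(−k·t) = 12 → t = ln(23.14/12)/k = 51580 s = 14.33 h.
Distance = v·t = 0.22·51580 = 11350 m = 11.35 km.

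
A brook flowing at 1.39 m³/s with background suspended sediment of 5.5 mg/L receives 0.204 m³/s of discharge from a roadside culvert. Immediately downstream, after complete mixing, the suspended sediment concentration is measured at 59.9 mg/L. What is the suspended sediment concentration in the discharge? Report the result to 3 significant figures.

Mass balance: 1.390·5.500 + 0.2040·Cₑ = 1.594·59.90
→ Cₑ = (1.594·59.90 − 1.390·5.500) / 0.2040 = 430.6 mg/L.

431 mg/L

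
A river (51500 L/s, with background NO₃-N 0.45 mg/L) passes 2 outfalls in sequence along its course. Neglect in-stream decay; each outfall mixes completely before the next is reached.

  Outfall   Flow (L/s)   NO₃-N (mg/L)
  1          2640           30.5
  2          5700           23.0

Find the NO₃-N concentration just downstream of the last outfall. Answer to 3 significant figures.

Outfall 1: combined Q = 54140 L/s; C = (51500·0.4500 + 2640·30.50)/54140 = 1.915 mg/L.
Outfall 2: combined Q = 59840 L/s; C = (54140·1.915 + 5700·23.00)/59840 = 3.924 mg/L.

3.92 mg/L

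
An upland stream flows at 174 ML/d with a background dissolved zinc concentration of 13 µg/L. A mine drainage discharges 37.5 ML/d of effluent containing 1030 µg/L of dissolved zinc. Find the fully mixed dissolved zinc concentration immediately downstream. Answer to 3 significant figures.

193 µg/L

Mixed concentration C = ΣQC/ΣQ = (174.0·13.00 + 37.50·1030) / 211.5 = 40890/211.5 = 193.3 µg/L.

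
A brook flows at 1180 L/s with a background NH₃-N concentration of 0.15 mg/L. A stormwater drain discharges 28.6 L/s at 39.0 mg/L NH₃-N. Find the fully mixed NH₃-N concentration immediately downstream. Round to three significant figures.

After mixing, C = (1180·0.1500 + 28.60·39.00) / 1209 = 1292/1209 = 1.069 mg/L.

1.07 mg/L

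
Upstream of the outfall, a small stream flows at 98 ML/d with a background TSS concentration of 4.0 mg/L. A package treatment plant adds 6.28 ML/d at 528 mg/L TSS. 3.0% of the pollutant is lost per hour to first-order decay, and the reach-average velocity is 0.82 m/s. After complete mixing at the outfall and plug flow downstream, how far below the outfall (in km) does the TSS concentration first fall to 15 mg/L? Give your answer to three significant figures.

83.6 km

Flow-weighted average: C = (98.00·4.000 + 6.280·528.0) / 104.3 = 3708/104.3 = 35.56 mg/L.
3.0%/h lost → k = −ln(1 − 0.03) = 0.03046 h⁻¹.
Set 35.56·exp(−k·t) = 15 → t = ln(35.56/15)/k = 102000 s = 28.34 h.
Distance = v·t = 0.82·102000 = 83650 m = 83.65 km.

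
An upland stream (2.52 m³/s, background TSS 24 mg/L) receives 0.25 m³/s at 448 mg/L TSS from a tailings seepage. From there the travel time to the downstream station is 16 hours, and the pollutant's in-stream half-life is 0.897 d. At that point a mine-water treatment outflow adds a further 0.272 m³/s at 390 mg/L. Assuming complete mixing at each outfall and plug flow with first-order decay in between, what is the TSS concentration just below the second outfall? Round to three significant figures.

68.7 mg/L

Flow-weighted average: C = (2.520·24.00 + 0.2500·448.0) / 2.770 = 172.5/2.770 = 62.27 mg/L; combined flow 2.770 m³/s.
Half-life 0.897 d → k = ln 2 / 0.897 = 0.7727 d⁻¹.
First-order decay: C = 62.27·exp(−k·t) = 62.27·0.5974 = 37.20 mg/L.
Second outfall: C = (2.770·37.20 + 0.2720·390.0)/3.042 = 68.74 mg/L.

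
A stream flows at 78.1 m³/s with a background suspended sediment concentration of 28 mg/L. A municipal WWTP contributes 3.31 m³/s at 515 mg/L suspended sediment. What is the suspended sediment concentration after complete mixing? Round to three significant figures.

47.8 mg/L

Mass balance: C = (78.10·28.00 + 3.310·515.0) / 81.41 = 3891/81.41 = 47.80 mg/L.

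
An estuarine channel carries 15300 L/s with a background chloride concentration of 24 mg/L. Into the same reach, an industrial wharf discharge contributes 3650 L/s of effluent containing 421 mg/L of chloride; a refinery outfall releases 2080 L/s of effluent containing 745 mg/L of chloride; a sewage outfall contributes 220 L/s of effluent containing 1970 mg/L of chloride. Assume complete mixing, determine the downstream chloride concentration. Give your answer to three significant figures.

183 mg/L

Flow-weighted average: C = (15300·24.00 + 3650·421.0 + 2080·745.0 + 220.0·1970) / 21250 = 3887000/21250 = 182.9 mg/L.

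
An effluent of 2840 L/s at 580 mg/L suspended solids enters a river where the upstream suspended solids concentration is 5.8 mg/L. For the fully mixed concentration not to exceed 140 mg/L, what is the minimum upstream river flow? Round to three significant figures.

Set C_mix = 140: (Q·5.800 + 2840·580.0) / (Q + 2840) = 140
→ Q = 2840·(580.0 − 140)/(140 − 5.800) = 9311 L/s.

9310 L/s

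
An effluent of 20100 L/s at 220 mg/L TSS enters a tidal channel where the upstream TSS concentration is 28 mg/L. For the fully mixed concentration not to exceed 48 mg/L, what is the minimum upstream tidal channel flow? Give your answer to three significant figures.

173000 L/s

Set C_mix = 48: (Q·28.00 + 20100·220.0) / (Q + 20100) = 48
→ Q = 20100·(220.0 − 48)/(48 − 28.00) = 172900 L/s.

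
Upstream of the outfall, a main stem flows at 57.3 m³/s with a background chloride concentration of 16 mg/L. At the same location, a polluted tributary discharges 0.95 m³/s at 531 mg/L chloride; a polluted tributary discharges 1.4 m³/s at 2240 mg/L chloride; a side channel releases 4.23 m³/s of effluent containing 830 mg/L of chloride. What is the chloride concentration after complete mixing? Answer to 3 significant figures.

126 mg/L

Mixed concentration C = ΣQC/ΣQ = (57.30·16.00 + 0.9500·531.0 + 1.400·2240 + 4.230·830.0) / 63.88 = 8068/63.88 = 126.3 mg/L.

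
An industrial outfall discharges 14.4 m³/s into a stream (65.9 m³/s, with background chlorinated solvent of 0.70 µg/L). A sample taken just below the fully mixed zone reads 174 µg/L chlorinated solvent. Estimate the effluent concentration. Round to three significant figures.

967 µg/L

Mass balance: 65.90·0.7000 + 14.40·Cₑ = 80.30·174.0
→ Cₑ = (80.30·174.0 − 65.90·0.7000) / 14.40 = 967.1 µg/L.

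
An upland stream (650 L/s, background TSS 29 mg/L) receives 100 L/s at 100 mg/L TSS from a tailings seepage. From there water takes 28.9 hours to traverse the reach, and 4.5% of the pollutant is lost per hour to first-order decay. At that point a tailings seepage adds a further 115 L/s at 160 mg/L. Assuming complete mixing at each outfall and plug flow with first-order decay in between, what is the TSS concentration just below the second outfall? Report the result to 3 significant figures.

Flow-weighted average: C = (650.0·29.00 + 100.0·100.0) / 750.0 = 28850/750.0 = 38.47 mg/L; combined flow 750.0 L/s.
4.5%/h lost → k = −ln(1 − 0.045) = 0.04604 h⁻¹.
First-order decay: C = 38.47·exp(−k·t) = 38.47·0.2643 = 10.17 mg/L.
Second outfall: C = (750.0·10.17 + 115.0·160.0)/865.0 = 30.09 mg/L.

30.1 mg/L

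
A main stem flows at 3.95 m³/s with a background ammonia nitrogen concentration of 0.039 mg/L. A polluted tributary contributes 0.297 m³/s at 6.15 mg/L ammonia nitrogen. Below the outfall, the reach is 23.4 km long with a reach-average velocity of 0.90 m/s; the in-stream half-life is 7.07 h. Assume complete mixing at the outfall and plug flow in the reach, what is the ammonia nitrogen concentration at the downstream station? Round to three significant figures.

After mixing, C = (3.950·0.03900 + 0.2970·6.150) / 4.247 = 1.981/4.247 = 0.4664 mg/L.
Travel time t = 23.4·1000 / 0.90 = 26000 s = 7.222 h.
Half-life 7.07 h → k = ln 2 / 7.07 = 0.09804 h⁻¹ = 2.353 d⁻¹.
First-order decay: C = 0.4664·exp(−k·t) = 0.4664·0.4926 = 0.2297 mg/L.

0.230 mg/L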